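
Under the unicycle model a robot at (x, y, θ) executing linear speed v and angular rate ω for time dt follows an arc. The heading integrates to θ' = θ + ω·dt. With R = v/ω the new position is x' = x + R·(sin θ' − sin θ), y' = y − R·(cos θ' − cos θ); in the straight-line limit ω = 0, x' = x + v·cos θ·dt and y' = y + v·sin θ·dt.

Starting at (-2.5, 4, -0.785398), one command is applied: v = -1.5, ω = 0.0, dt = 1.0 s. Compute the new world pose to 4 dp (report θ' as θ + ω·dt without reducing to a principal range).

(-3.5607, 5.0607, -0.7854)

θ' = -0.7854 + 0.0·1.0 = -0.7854
ω = 0 → straight: x' = -2.5 + -1.5·cos(-0.7854)·1.0 = -3.5607
y' = 4 + -1.5·sin(-0.7854)·1.0 = 5.0607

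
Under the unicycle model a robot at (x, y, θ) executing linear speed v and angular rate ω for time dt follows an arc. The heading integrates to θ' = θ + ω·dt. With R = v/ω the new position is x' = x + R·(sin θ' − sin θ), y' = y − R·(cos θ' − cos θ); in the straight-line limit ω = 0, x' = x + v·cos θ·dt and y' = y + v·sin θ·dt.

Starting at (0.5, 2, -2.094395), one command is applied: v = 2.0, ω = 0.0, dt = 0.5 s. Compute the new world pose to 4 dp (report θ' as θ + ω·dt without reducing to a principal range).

(0.0000, 1.1340, -2.0944)

θ' = -2.0944 + 0.0·0.5 = -2.0944
ω = 0 → straight: x' = 0.5 + 2.0·cos(-2.0944)·0.5 = 0.0000
y' = 2 + 2.0·sin(-2.0944)·0.5 = 1.1340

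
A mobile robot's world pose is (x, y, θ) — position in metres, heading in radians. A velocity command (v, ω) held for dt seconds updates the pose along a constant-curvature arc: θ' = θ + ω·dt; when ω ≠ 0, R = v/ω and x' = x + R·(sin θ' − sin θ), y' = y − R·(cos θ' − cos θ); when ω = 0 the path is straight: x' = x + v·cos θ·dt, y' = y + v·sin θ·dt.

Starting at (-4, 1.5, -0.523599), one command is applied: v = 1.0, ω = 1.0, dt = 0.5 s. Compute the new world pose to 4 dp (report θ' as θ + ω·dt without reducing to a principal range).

θ' = -0.5236 + 1.0·0.5 = -0.0236
R = v/ω = 1.0/1.0 = 1.0000
x' = -4 + 1.0000·(sin -0.0236 − sin -0.5236) = -3.5236
y' = 1.5 − 1.0000·(cos -0.0236 − cos -0.5236) = 1.3663

(-3.5236, 1.3663, -0.0236)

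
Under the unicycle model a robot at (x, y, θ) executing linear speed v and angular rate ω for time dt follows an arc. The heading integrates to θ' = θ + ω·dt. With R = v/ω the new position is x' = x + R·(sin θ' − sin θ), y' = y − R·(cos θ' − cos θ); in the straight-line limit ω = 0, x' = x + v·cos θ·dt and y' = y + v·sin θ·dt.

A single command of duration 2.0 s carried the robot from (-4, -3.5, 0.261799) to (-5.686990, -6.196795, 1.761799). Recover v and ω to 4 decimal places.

v = -1.7500, ω = 0.7500

Δθ = 1.761799 − 0.261799 = 1.500000
ω = Δθ/dt = 1.500000/2.0 = 0.7500
R = −Δy/(cos θ' − cos θ) = -2.3333
v = R·ω = -2.3333·0.7500 = -1.7500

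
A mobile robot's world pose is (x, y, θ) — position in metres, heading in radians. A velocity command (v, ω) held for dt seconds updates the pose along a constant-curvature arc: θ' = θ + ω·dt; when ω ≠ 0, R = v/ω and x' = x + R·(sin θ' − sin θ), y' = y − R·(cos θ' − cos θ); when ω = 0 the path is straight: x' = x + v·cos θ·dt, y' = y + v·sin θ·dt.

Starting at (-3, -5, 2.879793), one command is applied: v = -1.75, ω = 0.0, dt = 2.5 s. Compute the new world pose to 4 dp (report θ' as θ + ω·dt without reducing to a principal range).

θ' = 2.8798 + 0.0·2.5 = 2.8798
ω = 0 → straight: x' = -3 + -1.75·cos(2.8798)·2.5 = 1.2259
y' = -5 + -1.75·sin(2.8798)·2.5 = -6.1323

(1.2259, -6.1323, 2.8798)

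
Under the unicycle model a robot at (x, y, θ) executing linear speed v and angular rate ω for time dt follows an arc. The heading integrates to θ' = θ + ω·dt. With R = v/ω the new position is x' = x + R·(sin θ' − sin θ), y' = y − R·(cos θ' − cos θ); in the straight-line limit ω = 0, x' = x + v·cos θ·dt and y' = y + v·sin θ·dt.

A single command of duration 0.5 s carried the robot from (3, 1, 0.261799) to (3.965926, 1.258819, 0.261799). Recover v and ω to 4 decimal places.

Δθ = 0.261799 − 0.261799 = 0.000000
ω = Δθ/dt = 0.000000/0.5 = 0.0000
ω = 0 → v = (Δx·cos θ + Δy·sin θ)/dt = 2.0000

v = 2.0000, ω = 0.0000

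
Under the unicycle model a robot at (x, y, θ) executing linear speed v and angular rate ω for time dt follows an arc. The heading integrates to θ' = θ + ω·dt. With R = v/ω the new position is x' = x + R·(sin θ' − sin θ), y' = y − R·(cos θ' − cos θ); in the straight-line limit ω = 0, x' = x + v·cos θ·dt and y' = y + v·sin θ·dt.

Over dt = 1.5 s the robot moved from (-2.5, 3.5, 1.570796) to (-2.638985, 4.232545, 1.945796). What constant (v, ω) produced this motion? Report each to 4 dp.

Δθ = 1.945796 − 1.570796 = 0.375000
ω = Δθ/dt = 0.375000/1.5 = 0.2500
R = −Δy/(cos θ' − cos θ) = 2.0000
v = R·ω = 2.0000·0.2500 = 0.5000

v = 0.5000, ω = 0.2500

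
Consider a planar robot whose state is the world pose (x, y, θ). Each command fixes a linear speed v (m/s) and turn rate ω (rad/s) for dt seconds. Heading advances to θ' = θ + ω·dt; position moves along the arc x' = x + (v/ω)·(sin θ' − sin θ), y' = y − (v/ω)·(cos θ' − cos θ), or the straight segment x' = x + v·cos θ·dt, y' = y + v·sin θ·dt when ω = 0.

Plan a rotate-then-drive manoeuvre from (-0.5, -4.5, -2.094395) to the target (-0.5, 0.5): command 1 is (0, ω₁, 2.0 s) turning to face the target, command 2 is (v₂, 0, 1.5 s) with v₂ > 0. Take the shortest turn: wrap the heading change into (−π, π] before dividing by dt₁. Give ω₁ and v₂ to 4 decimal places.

ω₁ = -1.3090, v₂ = 3.3333

heading to target = atan2(0.5−-4.5, -0.5−-0.5) = 1.5708
Δθ = wrap(1.5708 − -2.0944) = -2.6180; ω₁ = Δθ/dt₁ = -1.3090
distance = √((-0.5−-0.5)² + (0.5−-4.5)²) = 5.0000; v₂ = distance/dt₂ = 3.3333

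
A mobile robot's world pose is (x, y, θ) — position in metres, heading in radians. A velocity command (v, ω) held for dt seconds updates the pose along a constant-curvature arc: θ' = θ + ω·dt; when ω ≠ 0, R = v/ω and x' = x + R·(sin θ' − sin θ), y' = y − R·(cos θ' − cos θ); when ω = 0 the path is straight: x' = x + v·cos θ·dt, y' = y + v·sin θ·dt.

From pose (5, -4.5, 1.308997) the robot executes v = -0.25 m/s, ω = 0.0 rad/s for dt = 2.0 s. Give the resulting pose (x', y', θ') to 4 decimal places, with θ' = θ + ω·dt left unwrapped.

(4.8706, -4.9830, 1.3090)

θ' = 1.3090 + 0.0·2.0 = 1.3090
ω = 0 → straight: x' = 5 + -0.25·cos(1.3090)·2.0 = 4.8706
y' = -4.5 + -0.25·sin(1.3090)·2.0 = -4.9830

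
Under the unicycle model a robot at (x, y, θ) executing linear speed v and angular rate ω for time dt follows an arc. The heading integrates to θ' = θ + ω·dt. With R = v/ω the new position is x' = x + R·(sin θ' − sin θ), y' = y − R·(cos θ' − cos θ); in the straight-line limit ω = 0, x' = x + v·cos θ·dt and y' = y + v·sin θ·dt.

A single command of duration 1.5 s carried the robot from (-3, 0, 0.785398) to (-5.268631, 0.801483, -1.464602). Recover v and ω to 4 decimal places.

Δθ = -1.464602 − 0.785398 = -2.250000
ω = Δθ/dt = -2.250000/1.5 = -1.5000
R = Δx/(sin θ' − sin θ) = 1.3333
v = R·ω = 1.3333·-1.5000 = -2.0000

v = -2.0000, ω = -1.5000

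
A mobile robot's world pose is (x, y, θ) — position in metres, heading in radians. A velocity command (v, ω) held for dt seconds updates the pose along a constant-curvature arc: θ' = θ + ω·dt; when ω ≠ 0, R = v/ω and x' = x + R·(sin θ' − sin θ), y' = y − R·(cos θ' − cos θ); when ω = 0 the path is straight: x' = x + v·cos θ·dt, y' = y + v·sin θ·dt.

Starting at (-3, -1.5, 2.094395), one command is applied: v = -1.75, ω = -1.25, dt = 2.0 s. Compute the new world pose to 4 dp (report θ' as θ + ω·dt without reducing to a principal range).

(-4.7648, -3.4864, -0.4056)

θ' = 2.0944 + -1.25·2.0 = -0.4056
R = v/ω = -1.75/-1.25 = 1.4000
x' = -3 + 1.4000·(sin -0.4056 − sin 2.0944) = -4.7648
y' = -1.5 − 1.4000·(cos -0.4056 − cos 2.0944) = -3.4864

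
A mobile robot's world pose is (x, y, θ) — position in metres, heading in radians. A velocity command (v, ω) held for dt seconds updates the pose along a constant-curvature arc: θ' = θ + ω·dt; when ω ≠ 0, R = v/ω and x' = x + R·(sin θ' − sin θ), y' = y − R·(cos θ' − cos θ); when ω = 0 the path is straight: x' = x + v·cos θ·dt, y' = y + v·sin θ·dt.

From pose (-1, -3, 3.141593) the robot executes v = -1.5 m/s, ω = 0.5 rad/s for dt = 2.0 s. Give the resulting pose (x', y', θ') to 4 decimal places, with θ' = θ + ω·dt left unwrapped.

(1.5244, -1.6209, 4.1416)

θ' = 3.1416 + 0.5·2.0 = 4.1416
R = v/ω = -1.5/0.5 = -3.0000
x' = -1 + -3.0000·(sin 4.1416 − sin 3.1416) = 1.5244
y' = -3 − -3.0000·(cos 4.1416 − cos 3.1416) = -1.6209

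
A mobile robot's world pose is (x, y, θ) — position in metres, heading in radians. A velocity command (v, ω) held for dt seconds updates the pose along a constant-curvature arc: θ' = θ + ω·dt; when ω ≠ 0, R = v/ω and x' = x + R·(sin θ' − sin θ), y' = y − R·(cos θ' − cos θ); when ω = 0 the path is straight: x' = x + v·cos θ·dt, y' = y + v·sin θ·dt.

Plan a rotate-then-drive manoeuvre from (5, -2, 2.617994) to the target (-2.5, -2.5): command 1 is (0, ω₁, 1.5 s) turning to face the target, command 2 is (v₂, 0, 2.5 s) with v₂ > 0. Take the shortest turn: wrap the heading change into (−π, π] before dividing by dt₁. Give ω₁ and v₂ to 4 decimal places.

heading to target = atan2(-2.5−-2, -2.5−5) = -3.0750
Δθ = wrap(-3.0750 − 2.6180) = 0.5902; ω₁ = Δθ/dt₁ = 0.3934
distance = √((-2.5−5)² + (-2.5−-2)²) = 7.5166; v₂ = distance/dt₂ = 3.0067

ω₁ = 0.3934, v₂ = 3.0067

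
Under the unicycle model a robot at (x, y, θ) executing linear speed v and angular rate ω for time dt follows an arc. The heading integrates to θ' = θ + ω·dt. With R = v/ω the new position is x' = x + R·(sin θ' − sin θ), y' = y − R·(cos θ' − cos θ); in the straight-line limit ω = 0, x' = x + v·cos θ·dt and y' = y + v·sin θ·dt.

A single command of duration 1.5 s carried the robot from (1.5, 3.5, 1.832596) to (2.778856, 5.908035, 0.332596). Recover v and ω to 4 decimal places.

Δθ = 0.332596 − 1.832596 = -1.500000
ω = Δθ/dt = -1.500000/1.5 = -1.0000
R = −Δy/(cos θ' − cos θ) = -2.0000
v = R·ω = -2.0000·-1.0000 = 2.0000

v = 2.0000, ω = -1.0000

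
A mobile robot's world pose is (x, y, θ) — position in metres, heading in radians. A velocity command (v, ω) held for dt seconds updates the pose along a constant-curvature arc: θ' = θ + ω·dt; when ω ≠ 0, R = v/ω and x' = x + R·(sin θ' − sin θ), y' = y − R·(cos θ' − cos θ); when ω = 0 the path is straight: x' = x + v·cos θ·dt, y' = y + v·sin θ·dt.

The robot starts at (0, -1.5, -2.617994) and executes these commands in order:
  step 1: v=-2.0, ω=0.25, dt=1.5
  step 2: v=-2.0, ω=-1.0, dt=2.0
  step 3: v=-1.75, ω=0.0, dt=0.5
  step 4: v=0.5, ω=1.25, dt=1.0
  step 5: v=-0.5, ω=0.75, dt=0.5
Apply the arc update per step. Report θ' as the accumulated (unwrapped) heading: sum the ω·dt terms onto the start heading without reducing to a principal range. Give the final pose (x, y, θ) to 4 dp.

(5.8227, -0.3779, -2.6180)

step 1: θ'=-2.2430 (R=-8.0000) → pose (2.2596, 0.4465, -2.2430)
step 2: θ'=-4.2430 (R=2.0000) → pose (5.6082, 0.1058, -4.2430)
step 3: θ'=-4.2430 (straight) → pose (6.0040, -0.6745, -4.2430)
step 4: θ'=-2.9930 (R=0.4000) → pose (5.5881, -0.4599, -2.9930)
step 5: θ'=-2.6180 (R=-0.6667) → pose (5.8227, -0.3779, -2.6180)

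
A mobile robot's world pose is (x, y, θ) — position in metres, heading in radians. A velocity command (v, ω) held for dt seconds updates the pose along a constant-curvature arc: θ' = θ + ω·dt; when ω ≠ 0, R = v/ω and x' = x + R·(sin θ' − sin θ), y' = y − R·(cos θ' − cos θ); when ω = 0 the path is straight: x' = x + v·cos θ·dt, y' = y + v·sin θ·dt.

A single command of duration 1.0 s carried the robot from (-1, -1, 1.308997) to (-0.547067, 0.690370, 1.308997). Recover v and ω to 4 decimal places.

v = 1.7500, ω = 0.0000

Δθ = 1.308997 − 1.308997 = 0.000000
ω = Δθ/dt = 0.000000/1.0 = 0.0000
ω = 0 → v = (Δx·cos θ + Δy·sin θ)/dt = 1.7500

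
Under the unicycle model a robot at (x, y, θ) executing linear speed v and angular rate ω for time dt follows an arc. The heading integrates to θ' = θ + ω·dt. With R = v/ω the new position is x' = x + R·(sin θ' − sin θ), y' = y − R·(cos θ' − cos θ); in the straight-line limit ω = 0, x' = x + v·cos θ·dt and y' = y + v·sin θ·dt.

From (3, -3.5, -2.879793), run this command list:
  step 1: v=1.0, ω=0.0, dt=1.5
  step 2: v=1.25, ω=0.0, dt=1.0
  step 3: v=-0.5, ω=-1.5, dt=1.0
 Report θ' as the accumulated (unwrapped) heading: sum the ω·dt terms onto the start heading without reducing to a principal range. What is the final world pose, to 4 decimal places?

step 1: θ'=-2.8798 (straight) → pose (1.5511, -3.8882, -2.8798)
step 2: θ'=-2.8798 (straight) → pose (0.3437, -4.2118, -2.8798)
step 3: θ'=-4.3798 (R=0.3333) → pose (0.7450, -4.4249, -4.3798)

(0.7450, -4.4249, -4.3798)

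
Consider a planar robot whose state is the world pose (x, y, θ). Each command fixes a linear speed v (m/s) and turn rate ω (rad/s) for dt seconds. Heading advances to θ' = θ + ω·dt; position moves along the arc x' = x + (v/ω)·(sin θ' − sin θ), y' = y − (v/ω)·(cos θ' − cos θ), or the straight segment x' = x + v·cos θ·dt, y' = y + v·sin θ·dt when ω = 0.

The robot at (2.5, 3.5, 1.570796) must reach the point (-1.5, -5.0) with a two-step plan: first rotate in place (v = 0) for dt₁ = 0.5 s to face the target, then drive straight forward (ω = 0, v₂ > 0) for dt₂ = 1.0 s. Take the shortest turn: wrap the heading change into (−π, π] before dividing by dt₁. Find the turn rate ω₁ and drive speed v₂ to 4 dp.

ω₁ = 5.4035, v₂ = 9.3941

heading to target = atan2(-5−3.5, -1.5−2.5) = -2.0106
Δθ = wrap(-2.0106 − 1.5708) = 2.7018; ω₁ = Δθ/dt₁ = 5.4035
distance = √((-1.5−2.5)² + (-5−3.5)²) = 9.3941; v₂ = distance/dt₂ = 9.3941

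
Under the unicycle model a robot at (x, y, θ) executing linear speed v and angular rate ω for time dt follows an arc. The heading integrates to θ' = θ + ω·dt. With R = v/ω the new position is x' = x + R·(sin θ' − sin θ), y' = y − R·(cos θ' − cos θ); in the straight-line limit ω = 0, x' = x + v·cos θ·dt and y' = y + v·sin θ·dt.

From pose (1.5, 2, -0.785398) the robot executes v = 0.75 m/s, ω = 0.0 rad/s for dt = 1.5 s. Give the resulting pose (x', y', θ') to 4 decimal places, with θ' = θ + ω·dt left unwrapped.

(2.2955, 1.2045, -0.7854)

θ' = -0.7854 + 0.0·1.5 = -0.7854
ω = 0 → straight: x' = 1.5 + 0.75·cos(-0.7854)·1.5 = 2.2955
y' = 2 + 0.75·sin(-0.7854)·1.5 = 1.2045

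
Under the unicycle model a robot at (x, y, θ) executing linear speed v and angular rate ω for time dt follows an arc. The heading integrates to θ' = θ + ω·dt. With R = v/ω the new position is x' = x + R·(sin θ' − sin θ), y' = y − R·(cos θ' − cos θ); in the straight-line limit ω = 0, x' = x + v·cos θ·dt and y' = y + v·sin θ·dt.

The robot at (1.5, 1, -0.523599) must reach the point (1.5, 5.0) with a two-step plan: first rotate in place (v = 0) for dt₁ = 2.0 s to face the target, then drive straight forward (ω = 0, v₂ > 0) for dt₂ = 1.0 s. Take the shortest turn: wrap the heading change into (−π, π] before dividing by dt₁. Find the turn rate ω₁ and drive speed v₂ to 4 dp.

ω₁ = 1.0472, v₂ = 4.0000

heading to target = atan2(5−1, 1.5−1.5) = 1.5708
Δθ = wrap(1.5708 − -0.5236) = 2.0944; ω₁ = Δθ/dt₁ = 1.0472
distance = √((1.5−1.5)² + (5−1)²) = 4.0000; v₂ = distance/dt₂ = 4.0000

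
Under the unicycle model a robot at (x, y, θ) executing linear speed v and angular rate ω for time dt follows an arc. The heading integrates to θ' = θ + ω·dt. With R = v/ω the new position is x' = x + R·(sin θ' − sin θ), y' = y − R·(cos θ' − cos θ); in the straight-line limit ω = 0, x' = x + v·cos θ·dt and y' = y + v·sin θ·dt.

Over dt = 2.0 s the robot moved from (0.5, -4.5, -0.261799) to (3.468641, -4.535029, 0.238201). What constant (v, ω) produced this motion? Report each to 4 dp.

v = 1.5000, ω = 0.2500

Δθ = 0.238201 − -0.261799 = 0.500000
ω = Δθ/dt = 0.500000/2.0 = 0.2500
R = Δx/(sin θ' − sin θ) = 6.0000
v = R·ω = 6.0000·0.2500 = 1.5000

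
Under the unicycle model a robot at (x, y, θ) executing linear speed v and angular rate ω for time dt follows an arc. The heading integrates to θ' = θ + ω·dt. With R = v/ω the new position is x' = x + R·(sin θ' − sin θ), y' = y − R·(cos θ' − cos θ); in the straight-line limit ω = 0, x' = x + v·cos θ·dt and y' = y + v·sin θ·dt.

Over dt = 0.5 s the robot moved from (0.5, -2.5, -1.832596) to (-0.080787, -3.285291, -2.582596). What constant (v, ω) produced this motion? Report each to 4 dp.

Δθ = -2.582596 − -1.832596 = -0.750000
ω = Δθ/dt = -0.750000/0.5 = -1.5000
R = −Δy/(cos θ' − cos θ) = -1.3333
v = R·ω = -1.3333·-1.5000 = 2.0000

v = 2.0000, ω = -1.5000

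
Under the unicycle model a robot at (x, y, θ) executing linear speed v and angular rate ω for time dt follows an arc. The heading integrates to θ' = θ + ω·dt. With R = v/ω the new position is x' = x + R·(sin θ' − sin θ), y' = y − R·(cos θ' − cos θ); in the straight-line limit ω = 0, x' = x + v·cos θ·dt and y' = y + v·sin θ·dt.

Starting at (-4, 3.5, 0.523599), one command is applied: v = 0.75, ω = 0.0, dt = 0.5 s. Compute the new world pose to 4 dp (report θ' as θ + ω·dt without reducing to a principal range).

θ' = 0.5236 + 0.0·0.5 = 0.5236
ω = 0 → straight: x' = -4 + 0.75·cos(0.5236)·0.5 = -3.6752
y' = 3.5 + 0.75·sin(0.5236)·0.5 = 3.6875

(-3.6752, 3.6875, 0.5236)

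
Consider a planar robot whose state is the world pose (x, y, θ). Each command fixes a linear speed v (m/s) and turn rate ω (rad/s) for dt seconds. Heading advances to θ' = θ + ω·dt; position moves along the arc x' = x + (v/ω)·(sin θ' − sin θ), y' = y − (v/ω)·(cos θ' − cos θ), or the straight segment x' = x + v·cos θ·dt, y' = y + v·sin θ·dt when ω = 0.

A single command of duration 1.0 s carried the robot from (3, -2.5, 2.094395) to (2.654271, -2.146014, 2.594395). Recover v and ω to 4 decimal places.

v = 0.5000, ω = 0.5000

Δθ = 2.594395 − 2.094395 = 0.500000
ω = Δθ/dt = 0.500000/1.0 = 0.5000
R = −Δy/(cos θ' − cos θ) = 1.0000
v = R·ω = 1.0000·0.5000 = 0.5000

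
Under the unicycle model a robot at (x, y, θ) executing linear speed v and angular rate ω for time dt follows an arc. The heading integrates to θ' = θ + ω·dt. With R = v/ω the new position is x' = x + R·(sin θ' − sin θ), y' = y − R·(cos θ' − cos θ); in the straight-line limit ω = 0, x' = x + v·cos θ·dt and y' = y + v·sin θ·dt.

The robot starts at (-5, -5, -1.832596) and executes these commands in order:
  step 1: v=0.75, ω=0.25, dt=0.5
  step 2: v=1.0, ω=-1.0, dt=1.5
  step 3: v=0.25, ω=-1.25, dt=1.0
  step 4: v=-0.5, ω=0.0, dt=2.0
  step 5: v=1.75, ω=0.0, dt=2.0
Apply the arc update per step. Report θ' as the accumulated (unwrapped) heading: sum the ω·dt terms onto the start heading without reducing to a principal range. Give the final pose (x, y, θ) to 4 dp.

(-6.9413, -3.6603, -4.4576)

step 1: θ'=-1.7076 (R=3.0000) → pose (-5.0742, -5.3673, -1.7076)
step 2: θ'=-3.2076 (R=-1.0000) → pose (-6.1308, -6.2288, -3.2076)
step 3: θ'=-4.4576 (R=-0.2000) → pose (-6.3112, -6.0796, -4.4576)
step 4: θ'=-4.4576 (straight) → pose (-6.0591, -7.0473, -4.4576)
step 5: θ'=-4.4576 (straight) → pose (-6.9413, -3.6603, -4.4576)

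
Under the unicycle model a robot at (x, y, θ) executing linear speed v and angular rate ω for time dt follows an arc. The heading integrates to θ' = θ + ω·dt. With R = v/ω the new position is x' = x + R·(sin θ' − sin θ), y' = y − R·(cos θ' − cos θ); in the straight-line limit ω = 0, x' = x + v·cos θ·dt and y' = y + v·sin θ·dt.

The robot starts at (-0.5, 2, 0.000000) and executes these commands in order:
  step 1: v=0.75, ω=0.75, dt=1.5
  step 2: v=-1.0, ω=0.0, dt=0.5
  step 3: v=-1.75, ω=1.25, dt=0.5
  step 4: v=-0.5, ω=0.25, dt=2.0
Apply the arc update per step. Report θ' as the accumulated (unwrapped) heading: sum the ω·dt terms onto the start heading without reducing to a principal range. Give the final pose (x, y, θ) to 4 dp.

(0.4841, 0.3646, 2.2500)

step 1: θ'=1.1250 (R=1.0000) → pose (0.4023, 2.5688, 1.1250)
step 2: θ'=1.1250 (straight) → pose (0.1867, 2.1177, 1.1250)
step 3: θ'=1.7500 (R=-1.4000) → pose (0.0723, 1.2645, 1.7500)
step 4: θ'=2.2500 (R=-2.0000) → pose (0.4841, 0.3646, 2.2500)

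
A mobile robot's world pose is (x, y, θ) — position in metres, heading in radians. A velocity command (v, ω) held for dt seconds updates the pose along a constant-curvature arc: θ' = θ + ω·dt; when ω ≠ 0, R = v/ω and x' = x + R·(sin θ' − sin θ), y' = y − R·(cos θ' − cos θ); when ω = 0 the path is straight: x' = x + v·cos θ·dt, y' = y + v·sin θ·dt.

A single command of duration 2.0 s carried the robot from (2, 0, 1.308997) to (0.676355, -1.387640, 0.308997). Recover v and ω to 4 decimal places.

v = -1.0000, ω = -0.5000

Δθ = 0.308997 − 1.308997 = -1.000000
ω = Δθ/dt = -1.000000/2.0 = -0.5000
R = −Δy/(cos θ' − cos θ) = 2.0000
v = R·ω = 2.0000·-0.5000 = -1.0000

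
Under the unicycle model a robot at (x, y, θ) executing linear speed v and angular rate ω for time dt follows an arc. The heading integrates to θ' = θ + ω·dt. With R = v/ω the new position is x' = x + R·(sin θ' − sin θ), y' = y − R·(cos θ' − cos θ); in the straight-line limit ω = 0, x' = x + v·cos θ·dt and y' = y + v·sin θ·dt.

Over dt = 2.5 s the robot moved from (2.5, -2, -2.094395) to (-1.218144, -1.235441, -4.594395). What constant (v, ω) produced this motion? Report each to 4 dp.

v = 2.0000, ω = -1.0000

Δθ = -4.594395 − -2.094395 = -2.500000
ω = Δθ/dt = -2.500000/2.5 = -1.0000
R = Δx/(sin θ' − sin θ) = -2.0000
v = R·ω = -2.0000·-1.0000 = 2.0000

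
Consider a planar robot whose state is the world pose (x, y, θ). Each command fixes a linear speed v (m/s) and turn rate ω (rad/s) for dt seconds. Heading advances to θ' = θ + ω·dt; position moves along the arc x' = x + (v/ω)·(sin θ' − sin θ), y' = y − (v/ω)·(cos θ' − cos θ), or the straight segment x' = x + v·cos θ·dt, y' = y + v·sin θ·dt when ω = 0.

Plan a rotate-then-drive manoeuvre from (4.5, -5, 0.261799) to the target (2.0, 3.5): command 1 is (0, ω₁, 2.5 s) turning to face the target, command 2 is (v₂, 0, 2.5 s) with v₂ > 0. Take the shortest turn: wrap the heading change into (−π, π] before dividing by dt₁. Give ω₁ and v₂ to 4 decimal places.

heading to target = atan2(3.5−-5, 2−4.5) = 1.8568
Δθ = wrap(1.8568 − 0.2618) = 1.5950; ω₁ = Δθ/dt₁ = 0.6380
distance = √((2−4.5)² + (3.5−-5)²) = 8.8600; v₂ = distance/dt₂ = 3.5440

ω₁ = 0.6380, v₂ = 3.5440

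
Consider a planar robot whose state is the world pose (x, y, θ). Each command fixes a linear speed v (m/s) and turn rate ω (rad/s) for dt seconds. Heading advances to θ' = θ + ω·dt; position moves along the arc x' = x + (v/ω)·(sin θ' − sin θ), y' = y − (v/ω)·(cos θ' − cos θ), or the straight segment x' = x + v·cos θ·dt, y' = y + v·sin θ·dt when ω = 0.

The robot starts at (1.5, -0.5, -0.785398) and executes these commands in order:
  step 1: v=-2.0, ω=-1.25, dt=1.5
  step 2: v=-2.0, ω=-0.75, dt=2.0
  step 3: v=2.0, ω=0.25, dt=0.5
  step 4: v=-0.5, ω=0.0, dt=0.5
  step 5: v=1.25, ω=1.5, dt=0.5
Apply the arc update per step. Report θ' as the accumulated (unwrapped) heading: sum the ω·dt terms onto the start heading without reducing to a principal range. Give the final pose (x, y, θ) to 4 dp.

(4.4460, 2.0085, -3.2854)

step 1: θ'=-2.6604 (R=1.6000) → pose (1.8908, 2.0497, -2.6604)
step 2: θ'=-4.1604 (R=2.6667) → pose (5.3957, 1.0842, -4.1604)
step 3: θ'=-4.0354 (R=8.0000) → pose (4.8195, 1.9007, -4.0354)
step 4: θ'=-4.0354 (straight) → pose (4.9761, 1.7059, -4.0354)
step 5: θ'=-3.2854 (R=0.8333) → pose (4.4460, 2.0085, -3.2854)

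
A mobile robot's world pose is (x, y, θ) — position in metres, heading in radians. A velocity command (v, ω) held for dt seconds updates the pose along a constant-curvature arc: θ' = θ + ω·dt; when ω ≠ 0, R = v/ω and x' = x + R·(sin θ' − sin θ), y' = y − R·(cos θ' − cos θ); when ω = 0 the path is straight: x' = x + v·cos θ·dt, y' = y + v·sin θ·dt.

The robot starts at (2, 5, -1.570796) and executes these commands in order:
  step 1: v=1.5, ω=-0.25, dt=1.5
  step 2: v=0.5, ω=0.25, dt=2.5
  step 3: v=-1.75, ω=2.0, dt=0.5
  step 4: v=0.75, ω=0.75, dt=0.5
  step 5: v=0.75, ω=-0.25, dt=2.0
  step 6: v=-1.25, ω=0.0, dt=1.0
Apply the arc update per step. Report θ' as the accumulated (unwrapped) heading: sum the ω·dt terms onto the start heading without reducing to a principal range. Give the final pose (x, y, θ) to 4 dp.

step 1: θ'=-1.9458 (R=-6.0000) → pose (1.5830, 2.8024, -1.9458)
step 2: θ'=-1.3208 (R=2.0000) → pose (1.5062, 1.5750, -1.3208)
step 3: θ'=-0.3208 (R=-0.8750) → pose (0.9343, 2.1889, -0.3208)
step 4: θ'=0.0542 (R=1.0000) → pose (1.3038, 2.1393, 0.0542)
step 5: θ'=-0.4458 (R=-3.0000) → pose (2.7599, 1.8506, -0.4458)
step 6: θ'=-0.4458 (straight) → pose (1.6321, 2.3895, -0.4458)

(1.6321, 2.3895, -0.4458)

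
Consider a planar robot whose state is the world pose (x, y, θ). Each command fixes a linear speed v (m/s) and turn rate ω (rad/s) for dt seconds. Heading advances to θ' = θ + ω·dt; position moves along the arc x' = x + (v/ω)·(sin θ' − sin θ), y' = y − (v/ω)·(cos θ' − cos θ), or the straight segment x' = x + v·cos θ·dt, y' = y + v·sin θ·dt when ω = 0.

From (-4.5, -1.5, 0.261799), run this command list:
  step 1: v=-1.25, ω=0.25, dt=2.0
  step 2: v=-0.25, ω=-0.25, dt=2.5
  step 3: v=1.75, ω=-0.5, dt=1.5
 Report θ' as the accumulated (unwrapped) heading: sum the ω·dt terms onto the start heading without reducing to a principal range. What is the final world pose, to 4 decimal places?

(-4.7194, -3.5837, -0.6132)

step 1: θ'=0.7618 (R=-5.0000) → pose (-6.6570, -2.7117, 0.7618)
step 2: θ'=0.1368 (R=1.0000) → pose (-7.2109, -2.9787, 0.1368)
step 3: θ'=-0.6132 (R=-3.5000) → pose (-4.7194, -3.5837, -0.6132)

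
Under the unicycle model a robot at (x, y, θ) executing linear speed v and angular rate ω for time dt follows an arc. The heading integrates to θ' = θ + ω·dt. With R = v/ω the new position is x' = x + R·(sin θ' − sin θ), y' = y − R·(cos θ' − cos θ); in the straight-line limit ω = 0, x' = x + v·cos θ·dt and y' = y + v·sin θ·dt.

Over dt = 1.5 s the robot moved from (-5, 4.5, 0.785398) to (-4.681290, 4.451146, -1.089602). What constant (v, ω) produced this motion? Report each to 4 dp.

v = 0.2500, ω = -1.2500

Δθ = -1.089602 − 0.785398 = -1.875000
ω = Δθ/dt = -1.875000/1.5 = -1.2500
R = Δx/(sin θ' − sin θ) = -0.2000
v = R·ω = -0.2000·-1.2500 = 0.2500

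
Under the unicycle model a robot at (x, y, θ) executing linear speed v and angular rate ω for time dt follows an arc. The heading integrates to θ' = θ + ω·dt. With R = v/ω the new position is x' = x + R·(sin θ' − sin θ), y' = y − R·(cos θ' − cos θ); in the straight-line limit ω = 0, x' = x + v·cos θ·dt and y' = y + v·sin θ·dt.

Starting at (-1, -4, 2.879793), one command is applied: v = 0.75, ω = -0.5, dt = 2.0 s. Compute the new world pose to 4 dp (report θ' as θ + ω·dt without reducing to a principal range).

θ' = 2.8798 + -0.5·2.0 = 1.8798
R = v/ω = 0.75/-0.5 = -1.5000
x' = -1 + -1.5000·(sin 1.8798 − sin 2.8798) = -2.0407
y' = -4 − -1.5000·(cos 1.8798 − cos 2.8798) = -3.0073

(-2.0407, -3.0073, 1.8798)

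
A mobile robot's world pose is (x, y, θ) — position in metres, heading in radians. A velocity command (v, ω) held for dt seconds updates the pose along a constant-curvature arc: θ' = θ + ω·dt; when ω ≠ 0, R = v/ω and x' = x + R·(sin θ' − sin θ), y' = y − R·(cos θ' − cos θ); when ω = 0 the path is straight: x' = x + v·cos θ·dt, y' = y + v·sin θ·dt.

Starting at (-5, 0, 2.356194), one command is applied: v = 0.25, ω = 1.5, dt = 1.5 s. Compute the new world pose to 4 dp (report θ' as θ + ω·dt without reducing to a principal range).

θ' = 2.3562 + 1.5·1.5 = 4.6062
R = v/ω = 0.25/1.5 = 0.1667
x' = -5 + 0.1667·(sin 4.6062 − sin 2.3562) = -5.2836
y' = 0 − 0.1667·(cos 4.6062 − cos 2.3562) = -0.1002

(-5.2836, -0.1002, 4.6062)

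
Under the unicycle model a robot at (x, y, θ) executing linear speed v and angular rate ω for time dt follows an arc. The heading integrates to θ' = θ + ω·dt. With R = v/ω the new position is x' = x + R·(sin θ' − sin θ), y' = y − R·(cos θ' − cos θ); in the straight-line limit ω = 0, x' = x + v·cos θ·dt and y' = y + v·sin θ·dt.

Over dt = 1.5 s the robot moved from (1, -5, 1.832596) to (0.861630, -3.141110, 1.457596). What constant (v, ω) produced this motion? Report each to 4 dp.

v = 1.2500, ω = -0.2500

Δθ = 1.457596 − 1.832596 = -0.375000
ω = Δθ/dt = -0.375000/1.5 = -0.2500
R = −Δy/(cos θ' − cos θ) = -5.0000
v = R·ω = -5.0000·-0.2500 = 1.2500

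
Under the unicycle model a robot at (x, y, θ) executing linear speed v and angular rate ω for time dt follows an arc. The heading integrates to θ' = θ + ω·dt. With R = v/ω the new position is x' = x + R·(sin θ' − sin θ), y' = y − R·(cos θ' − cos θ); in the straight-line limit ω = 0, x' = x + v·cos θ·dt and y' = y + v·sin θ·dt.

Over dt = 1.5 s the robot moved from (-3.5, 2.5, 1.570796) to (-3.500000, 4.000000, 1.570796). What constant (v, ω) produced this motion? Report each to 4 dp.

Δθ = 1.570796 − 1.570796 = 0.000000
ω = Δθ/dt = 0.000000/1.5 = 0.0000
ω = 0 → v = (Δx·cos θ + Δy·sin θ)/dt = 1.0000

v = 1.0000, ω = 0.0000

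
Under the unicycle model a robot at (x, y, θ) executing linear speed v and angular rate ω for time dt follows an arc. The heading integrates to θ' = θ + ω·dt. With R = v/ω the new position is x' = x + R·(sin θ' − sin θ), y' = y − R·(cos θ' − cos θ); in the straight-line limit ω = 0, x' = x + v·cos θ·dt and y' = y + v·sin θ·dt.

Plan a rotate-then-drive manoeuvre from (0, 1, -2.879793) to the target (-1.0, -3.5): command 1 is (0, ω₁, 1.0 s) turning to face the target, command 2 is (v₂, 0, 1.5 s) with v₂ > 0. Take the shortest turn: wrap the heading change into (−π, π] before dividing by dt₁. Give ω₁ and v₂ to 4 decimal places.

ω₁ = 1.0903, v₂ = 3.0732

heading to target = atan2(-3.5−1, -1−0) = -1.7895
Δθ = wrap(-1.7895 − -2.8798) = 1.0903; ω₁ = Δθ/dt₁ = 1.0903
distance = √((-1−0)² + (-3.5−1)²) = 4.6098; v₂ = distance/dt₂ = 3.0732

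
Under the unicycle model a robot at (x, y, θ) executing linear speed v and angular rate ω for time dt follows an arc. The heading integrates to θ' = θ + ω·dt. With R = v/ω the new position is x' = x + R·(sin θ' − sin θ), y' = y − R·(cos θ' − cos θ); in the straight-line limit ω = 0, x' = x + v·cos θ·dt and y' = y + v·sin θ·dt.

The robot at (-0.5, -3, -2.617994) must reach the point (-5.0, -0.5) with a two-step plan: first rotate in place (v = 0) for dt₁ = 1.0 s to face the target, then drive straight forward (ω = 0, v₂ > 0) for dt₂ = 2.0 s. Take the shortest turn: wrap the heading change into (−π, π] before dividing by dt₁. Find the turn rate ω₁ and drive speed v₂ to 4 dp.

ω₁ = -1.0307, v₂ = 2.5739

heading to target = atan2(-0.5−-3, -5−-0.5) = 2.6345
Δθ = wrap(2.6345 − -2.6180) = -1.0307; ω₁ = Δθ/dt₁ = -1.0307
distance = √((-5−-0.5)² + (-0.5−-3)²) = 5.1478; v₂ = distance/dt₂ = 2.5739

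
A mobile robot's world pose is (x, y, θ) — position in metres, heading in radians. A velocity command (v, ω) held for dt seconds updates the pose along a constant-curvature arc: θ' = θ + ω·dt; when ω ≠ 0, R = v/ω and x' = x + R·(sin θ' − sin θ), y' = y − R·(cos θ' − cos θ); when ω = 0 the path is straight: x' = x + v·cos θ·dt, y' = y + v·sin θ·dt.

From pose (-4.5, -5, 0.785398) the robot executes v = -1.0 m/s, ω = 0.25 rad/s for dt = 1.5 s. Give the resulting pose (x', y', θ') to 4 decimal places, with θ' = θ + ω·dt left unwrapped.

θ' = 0.7854 + 0.25·1.5 = 1.1604
R = v/ω = -1.0/0.25 = -4.0000
x' = -4.5 + -4.0000·(sin 1.1604 − sin 0.7854) = -5.3394
y' = -5 − -4.0000·(cos 1.1604 − cos 0.7854) = -6.2325

(-5.3394, -6.2325, 1.1604)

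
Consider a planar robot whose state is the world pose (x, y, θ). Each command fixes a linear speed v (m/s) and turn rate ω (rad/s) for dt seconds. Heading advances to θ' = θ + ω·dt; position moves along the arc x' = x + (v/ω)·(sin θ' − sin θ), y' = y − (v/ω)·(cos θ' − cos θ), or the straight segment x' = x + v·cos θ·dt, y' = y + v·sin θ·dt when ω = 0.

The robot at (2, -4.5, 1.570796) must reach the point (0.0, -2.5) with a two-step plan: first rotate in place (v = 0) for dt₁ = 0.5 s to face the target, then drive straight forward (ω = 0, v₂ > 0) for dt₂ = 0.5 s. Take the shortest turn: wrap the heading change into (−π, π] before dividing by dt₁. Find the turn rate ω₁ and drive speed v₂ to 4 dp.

ω₁ = 1.5708, v₂ = 5.6569

heading to target = atan2(-2.5−-4.5, 0−2) = 2.3562
Δθ = wrap(2.3562 − 1.5708) = 0.7854; ω₁ = Δθ/dt₁ = 1.5708
distance = √((0−2)² + (-2.5−-4.5)²) = 2.8284; v₂ = distance/dt₂ = 5.6569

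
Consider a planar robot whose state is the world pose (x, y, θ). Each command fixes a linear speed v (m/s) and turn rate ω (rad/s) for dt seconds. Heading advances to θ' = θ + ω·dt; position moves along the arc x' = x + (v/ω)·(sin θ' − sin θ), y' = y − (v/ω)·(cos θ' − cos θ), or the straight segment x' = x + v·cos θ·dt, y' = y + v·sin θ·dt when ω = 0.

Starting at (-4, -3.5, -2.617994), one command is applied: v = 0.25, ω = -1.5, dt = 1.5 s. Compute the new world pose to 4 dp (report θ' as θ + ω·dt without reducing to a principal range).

(-4.2480, -3.3298, -4.8680)

θ' = -2.6180 + -1.5·1.5 = -4.8680
R = v/ω = 0.25/-1.5 = -0.1667
x' = -4 + -0.1667·(sin -4.8680 − sin -2.6180) = -4.2480
y' = -3.5 − -0.1667·(cos -4.8680 − cos -2.6180) = -3.3298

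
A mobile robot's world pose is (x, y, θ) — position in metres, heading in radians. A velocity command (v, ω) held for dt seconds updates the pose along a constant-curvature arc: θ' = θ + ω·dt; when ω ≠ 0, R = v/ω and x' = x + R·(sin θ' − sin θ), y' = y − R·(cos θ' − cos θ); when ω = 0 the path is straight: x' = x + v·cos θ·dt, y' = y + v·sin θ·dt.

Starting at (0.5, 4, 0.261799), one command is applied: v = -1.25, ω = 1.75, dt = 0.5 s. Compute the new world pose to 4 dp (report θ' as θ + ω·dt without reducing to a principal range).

θ' = 0.2618 + 1.75·0.5 = 1.1368
R = v/ω = -1.25/1.75 = -0.7143
x' = 0.5 + -0.7143·(sin 1.1368 − sin 0.2618) = 0.0368
y' = 4 − -0.7143·(cos 1.1368 − cos 0.2618) = 3.6104

(0.0368, 3.6104, 1.1368)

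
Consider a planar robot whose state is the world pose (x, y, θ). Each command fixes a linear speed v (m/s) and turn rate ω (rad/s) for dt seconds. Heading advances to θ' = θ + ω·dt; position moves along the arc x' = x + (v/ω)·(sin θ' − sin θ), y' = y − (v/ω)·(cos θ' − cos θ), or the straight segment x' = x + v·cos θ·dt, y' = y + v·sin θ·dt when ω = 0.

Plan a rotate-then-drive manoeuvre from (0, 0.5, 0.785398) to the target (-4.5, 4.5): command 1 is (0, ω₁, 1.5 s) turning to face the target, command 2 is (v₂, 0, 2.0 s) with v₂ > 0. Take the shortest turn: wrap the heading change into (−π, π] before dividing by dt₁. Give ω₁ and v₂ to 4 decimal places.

ω₁ = 1.0864, v₂ = 3.0104

heading to target = atan2(4.5−0.5, -4.5−0) = 2.4150
Δθ = wrap(2.4150 − 0.7854) = 1.6296; ω₁ = Δθ/dt₁ = 1.0864
distance = √((-4.5−0)² + (4.5−0.5)²) = 6.0208; v₂ = distance/dt₂ = 3.0104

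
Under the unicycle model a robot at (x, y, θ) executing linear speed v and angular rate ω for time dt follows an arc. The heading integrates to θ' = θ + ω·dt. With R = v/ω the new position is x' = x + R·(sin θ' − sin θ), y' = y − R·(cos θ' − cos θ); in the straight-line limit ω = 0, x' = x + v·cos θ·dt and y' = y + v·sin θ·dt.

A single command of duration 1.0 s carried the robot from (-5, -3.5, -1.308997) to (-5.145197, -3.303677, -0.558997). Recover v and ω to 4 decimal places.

Δθ = -0.558997 − -1.308997 = 0.750000
ω = Δθ/dt = 0.750000/1.0 = 0.7500
R = −Δy/(cos θ' − cos θ) = -0.3333
v = R·ω = -0.3333·0.7500 = -0.2500

v = -0.2500, ω = 0.7500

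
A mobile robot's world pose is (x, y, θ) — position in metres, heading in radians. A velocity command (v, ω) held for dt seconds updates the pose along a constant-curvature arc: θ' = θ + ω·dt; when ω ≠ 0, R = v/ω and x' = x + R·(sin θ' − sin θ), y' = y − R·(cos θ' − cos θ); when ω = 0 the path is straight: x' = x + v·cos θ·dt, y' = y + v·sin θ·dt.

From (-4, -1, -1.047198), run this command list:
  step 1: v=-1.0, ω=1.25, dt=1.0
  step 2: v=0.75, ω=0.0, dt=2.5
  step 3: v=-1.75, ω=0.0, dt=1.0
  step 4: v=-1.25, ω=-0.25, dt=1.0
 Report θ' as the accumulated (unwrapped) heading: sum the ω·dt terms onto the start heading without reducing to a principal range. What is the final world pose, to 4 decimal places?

step 1: θ'=0.2028 (R=-0.8000) → pose (-4.8540, -0.6164, 0.2028)
step 2: θ'=0.2028 (straight) → pose (-3.0174, -0.2387, 0.2028)
step 3: θ'=0.2028 (straight) → pose (-4.7315, -0.5912, 0.2028)
step 4: θ'=-0.0472 (R=5.0000) → pose (-5.9745, -0.6881, -0.0472)

(-5.9745, -0.6881, -0.0472)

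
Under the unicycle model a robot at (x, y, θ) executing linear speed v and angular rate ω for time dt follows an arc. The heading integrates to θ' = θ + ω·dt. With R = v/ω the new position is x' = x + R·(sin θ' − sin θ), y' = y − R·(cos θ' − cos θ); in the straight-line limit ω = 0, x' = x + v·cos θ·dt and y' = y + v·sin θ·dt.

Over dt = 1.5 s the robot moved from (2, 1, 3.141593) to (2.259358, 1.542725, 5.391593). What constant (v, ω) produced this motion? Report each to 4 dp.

v = -0.5000, ω = 1.5000

Δθ = 5.391593 − 3.141593 = 2.250000
ω = Δθ/dt = 2.250000/1.5 = 1.5000
R = −Δy/(cos θ' − cos θ) = -0.3333
v = R·ω = -0.3333·1.5000 = -0.5000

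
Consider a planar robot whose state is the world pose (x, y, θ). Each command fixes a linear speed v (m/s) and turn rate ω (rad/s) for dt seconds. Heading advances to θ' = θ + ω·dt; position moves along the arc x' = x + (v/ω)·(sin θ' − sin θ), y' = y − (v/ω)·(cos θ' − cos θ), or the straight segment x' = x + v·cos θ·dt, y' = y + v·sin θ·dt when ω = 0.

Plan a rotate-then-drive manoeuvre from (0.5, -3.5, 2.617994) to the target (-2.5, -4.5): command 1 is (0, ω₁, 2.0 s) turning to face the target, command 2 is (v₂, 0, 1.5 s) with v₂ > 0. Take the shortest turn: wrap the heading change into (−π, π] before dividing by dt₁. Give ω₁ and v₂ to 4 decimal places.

ω₁ = 0.4227, v₂ = 2.1082

heading to target = atan2(-4.5−-3.5, -2.5−0.5) = -2.8198
Δθ = wrap(-2.8198 − 2.6180) = 0.8453; ω₁ = Δθ/dt₁ = 0.4227
distance = √((-2.5−0.5)² + (-4.5−-3.5)²) = 3.1623; v₂ = distance/dt₂ = 2.1082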